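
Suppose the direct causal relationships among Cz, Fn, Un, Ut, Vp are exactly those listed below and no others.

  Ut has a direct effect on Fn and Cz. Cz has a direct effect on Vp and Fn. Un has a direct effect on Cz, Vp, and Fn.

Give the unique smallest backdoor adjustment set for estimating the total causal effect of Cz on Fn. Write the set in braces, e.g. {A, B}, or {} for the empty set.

{Un, Ut}

Variables eligible for adjustment (non-descendants of Cz, excluding Cz and Fn): {Un, Ut}.
Backdoor paths from Cz to Fn:
  P1: Cz <- Un -> Fn
  P2: Cz <- Ut -> Fn
The empty set is not sufficient: P1 (Cz <- Un -> Fn) has no collider blocking it and no conditioned non-collider, so it is open.
Try {Un, Ut}:
  P1: blocked at fork node Un ∈ conditioning set.
  P2: blocked at fork node Ut ∈ conditioning set.
{Un, Ut} contains no descendant of Cz and blocks every backdoor path.
Every element of {Un, Ut} is needed (dropping Un leaves P1 open; dropping Ut leaves P2 open), so no proper subset is valid.
Among all size-2 subsets of the eligible variables, only {Un, Ut} blocks every backdoor path, so it is the unique smallest valid adjustment set.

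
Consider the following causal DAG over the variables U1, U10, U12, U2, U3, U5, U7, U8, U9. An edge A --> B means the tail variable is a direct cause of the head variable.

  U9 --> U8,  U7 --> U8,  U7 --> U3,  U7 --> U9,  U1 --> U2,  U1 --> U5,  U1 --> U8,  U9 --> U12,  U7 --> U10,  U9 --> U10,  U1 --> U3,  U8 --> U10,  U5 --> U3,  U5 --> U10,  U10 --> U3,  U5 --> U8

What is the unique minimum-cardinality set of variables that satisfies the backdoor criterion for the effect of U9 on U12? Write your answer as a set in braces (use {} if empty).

{}

Variables eligible for adjustment (non-descendants of U9, excluding U9 and U12): {U1, U2, U5, U7}.
Backdoor paths from U9 to U12:
  (none)
With no backdoor paths the empty set already satisfies the criterion, and it is trivially minimal.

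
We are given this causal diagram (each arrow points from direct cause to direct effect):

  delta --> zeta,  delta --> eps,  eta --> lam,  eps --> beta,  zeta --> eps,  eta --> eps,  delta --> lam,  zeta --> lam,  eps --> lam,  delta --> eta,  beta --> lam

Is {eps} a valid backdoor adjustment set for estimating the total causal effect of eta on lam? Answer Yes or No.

Backdoor paths from eta to lam (paths whose first edge points into eta):
  P1: eta <- delta -> zeta -> eps -> beta -> lam
  P2: eta <- delta -> zeta -> eps -> lam
  P3: eta <- delta -> zeta -> lam
  P4: eta <- delta -> eps <- zeta -> lam
  P5: eta <- delta -> eps -> beta -> lam
  P6: eta <- delta -> eps -> lam
  P7: eta <- delta -> lam
Condition 1 (no descendant of eta in the set): FAILS — eps is a descendant of eta.
Condition 2 (every backdoor path blocked by {eps}):
  P1: blocked at chain node eps ∈ conditioning set.
  P2: blocked at chain node eps ∈ conditioning set.
  P3: open — no interior node is in the conditioning set.
  P4: open — collider(s) eps are conditioned on (or have a conditioned descendant) and no non-collider on the path is in the set.
  P5: blocked at chain node eps ∈ conditioning set.
  P6: blocked at chain node eps ∈ conditioning set.
  P7: open — no interior node is in the conditioning set.
{eps} does not satisfy the backdoor criterion.

No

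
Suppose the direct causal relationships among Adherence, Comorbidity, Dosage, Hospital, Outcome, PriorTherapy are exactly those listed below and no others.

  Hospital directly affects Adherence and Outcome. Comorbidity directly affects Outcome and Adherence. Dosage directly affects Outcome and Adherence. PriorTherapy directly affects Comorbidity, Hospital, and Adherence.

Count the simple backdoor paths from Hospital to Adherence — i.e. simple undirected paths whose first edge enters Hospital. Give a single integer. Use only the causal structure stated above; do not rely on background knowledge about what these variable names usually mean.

A backdoor path from Hospital to Adherence is any simple undirected path whose first edge points into Hospital (i.e. leaves Hospital via a parent).
Parents of Hospital: {PriorTherapy}.
Enumerating:
  P1: Hospital <- PriorTherapy -> Comorbidity -> Adherence
  P2: Hospital <- PriorTherapy -> Comorbidity -> Outcome <- Dosage -> Adherence
  P3: Hospital <- PriorTherapy -> Adherence
That exhausts the simple backdoor paths. Count: 3.

3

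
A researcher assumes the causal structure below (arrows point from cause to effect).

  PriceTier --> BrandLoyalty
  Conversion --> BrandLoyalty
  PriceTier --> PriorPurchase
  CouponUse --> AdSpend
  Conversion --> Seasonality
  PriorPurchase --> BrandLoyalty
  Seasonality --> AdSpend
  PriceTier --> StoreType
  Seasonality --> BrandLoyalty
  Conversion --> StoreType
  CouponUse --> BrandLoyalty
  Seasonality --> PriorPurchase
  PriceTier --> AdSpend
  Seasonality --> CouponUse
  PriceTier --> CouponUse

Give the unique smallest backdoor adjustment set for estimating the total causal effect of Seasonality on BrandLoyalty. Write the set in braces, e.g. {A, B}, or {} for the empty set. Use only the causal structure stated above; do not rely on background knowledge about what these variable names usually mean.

{Conversion}

Variables eligible for adjustment (non-descendants of Seasonality, excluding Seasonality and BrandLoyalty): {Conversion, PriceTier, StoreType}.
Backdoor paths from Seasonality to BrandLoyalty:
  P1: Seasonality <- Conversion -> BrandLoyalty
  P2: Seasonality <- Conversion -> StoreType <- PriceTier -> PriorPurchase -> BrandLoyalty
  P3: Seasonality <- Conversion -> StoreType <- PriceTier -> CouponUse -> BrandLoyalty
  P4: Seasonality <- Conversion -> StoreType <- PriceTier -> BrandLoyalty
  P5: Seasonality <- Conversion -> StoreType <- PriceTier -> AdSpend <- CouponUse -> BrandLoyalty
The empty set is not sufficient: P1 (Seasonality <- Conversion -> BrandLoyalty) has no collider blocking it and no conditioned non-collider, so it is open.
Try {Conversion}:
  P1: blocked at fork node Conversion ∈ conditioning set.
  P2: blocked at fork node Conversion ∈ conditioning set.
  P3: blocked at fork node Conversion ∈ conditioning set.
  P4: blocked at fork node Conversion ∈ conditioning set.
  P5: blocked at fork node Conversion ∈ conditioning set.
{Conversion} contains no descendant of Seasonality and blocks every backdoor path.
No other singleton works — e.g. {PriceTier} leaves P1 open — so {Conversion} is the unique smallest valid adjustment set.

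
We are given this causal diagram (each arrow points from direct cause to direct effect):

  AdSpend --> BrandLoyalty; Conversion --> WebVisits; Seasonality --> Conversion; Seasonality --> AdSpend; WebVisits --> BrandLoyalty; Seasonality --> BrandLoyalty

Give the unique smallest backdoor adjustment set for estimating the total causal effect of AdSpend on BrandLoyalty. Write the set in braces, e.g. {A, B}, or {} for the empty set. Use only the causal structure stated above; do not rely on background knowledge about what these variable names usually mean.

{Seasonality}

Variables eligible for adjustment (non-descendants of AdSpend, excluding AdSpend and BrandLoyalty): {Conversion, Seasonality, WebVisits}.
Backdoor paths from AdSpend to BrandLoyalty:
  P1: AdSpend <- Seasonality -> Conversion -> WebVisits -> BrandLoyalty
  P2: AdSpend <- Seasonality -> BrandLoyalty
The empty set is not sufficient: P1 (AdSpend <- Seasonality -> Conversion -> WebVisits -> BrandLoyalty) has no collider blocking it and no conditioned non-collider, so it is open.
Try {Seasonality}:
  P1: blocked at fork node Seasonality ∈ conditioning set.
  P2: blocked at fork node Seasonality ∈ conditioning set.
{Seasonality} contains no descendant of AdSpend and blocks every backdoor path.
No other singleton works — e.g. {Conversion} leaves P2 open — so {Seasonality} is the unique smallest valid adjustment set.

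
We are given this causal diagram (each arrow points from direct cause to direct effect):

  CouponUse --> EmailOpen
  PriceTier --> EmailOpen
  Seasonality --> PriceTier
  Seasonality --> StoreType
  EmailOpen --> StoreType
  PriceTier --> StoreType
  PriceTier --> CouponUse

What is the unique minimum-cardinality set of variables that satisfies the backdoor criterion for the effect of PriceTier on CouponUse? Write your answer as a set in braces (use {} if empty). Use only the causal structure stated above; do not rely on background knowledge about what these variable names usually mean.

{}

Variables eligible for adjustment (non-descendants of PriceTier, excluding PriceTier and CouponUse): {Seasonality}.
Backdoor paths from PriceTier to CouponUse:
  P1: PriceTier <- Seasonality -> StoreType <- EmailOpen <- CouponUse
Each backdoor path contains an unconditioned collider, so every path is already blocked with the empty conditioning set:
  P1: blocked at collider StoreType (neither it nor any descendant is in the conditioning set).
The empty set is therefore the unique smallest valid set.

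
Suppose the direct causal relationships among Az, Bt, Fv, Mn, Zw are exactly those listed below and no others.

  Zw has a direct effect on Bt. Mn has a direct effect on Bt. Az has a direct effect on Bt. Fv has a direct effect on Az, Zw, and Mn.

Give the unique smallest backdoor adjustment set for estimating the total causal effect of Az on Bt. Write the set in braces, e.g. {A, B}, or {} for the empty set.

Variables eligible for adjustment (non-descendants of Az, excluding Az and Bt): {Fv, Mn, Zw}.
Backdoor paths from Az to Bt:
  P1: Az <- Fv -> Zw -> Bt
  P2: Az <- Fv -> Mn -> Bt
The empty set is not sufficient: P1 (Az <- Fv -> Zw -> Bt) has no collider blocking it and no conditioned non-collider, so it is open.
Try {Fv}:
  P1: blocked at fork node Fv ∈ conditioning set.
  P2: blocked at fork node Fv ∈ conditioning set.
{Fv} contains no descendant of Az and blocks every backdoor path.
No other singleton works — e.g. {Zw} leaves P2 open — so {Fv} is the unique smallest valid adjustment set.

{Fv}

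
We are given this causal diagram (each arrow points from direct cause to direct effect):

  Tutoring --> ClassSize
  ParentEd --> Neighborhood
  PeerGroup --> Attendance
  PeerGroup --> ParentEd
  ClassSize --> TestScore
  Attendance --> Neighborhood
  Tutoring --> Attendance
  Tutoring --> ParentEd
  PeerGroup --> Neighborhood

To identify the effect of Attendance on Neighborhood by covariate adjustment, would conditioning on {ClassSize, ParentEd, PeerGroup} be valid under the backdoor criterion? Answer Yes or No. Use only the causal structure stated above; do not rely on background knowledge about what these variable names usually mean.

Backdoor paths from Attendance to Neighborhood (paths whose first edge points into Attendance):
  P1: Attendance <- PeerGroup -> ParentEd -> Neighborhood
  P2: Attendance <- PeerGroup -> Neighborhood
  P3: Attendance <- Tutoring -> ParentEd <- PeerGroup -> Neighborhood
  P4: Attendance <- Tutoring -> ParentEd -> Neighborhood
Condition 1 (no descendant of Attendance in the set): holds — descendants of Attendance are {Neighborhood}; none are in {ClassSize, ParentEd, PeerGroup}.
Condition 2 (every backdoor path blocked by {ClassSize, ParentEd, PeerGroup}):
  P1: blocked at fork node PeerGroup ∈ conditioning set.
  P2: blocked at fork node PeerGroup ∈ conditioning set.
  P3: blocked at fork node PeerGroup ∈ conditioning set.
  P4: blocked at chain node ParentEd ∈ conditioning set.
{ClassSize, ParentEd, PeerGroup} satisfies the backdoor criterion.

Yes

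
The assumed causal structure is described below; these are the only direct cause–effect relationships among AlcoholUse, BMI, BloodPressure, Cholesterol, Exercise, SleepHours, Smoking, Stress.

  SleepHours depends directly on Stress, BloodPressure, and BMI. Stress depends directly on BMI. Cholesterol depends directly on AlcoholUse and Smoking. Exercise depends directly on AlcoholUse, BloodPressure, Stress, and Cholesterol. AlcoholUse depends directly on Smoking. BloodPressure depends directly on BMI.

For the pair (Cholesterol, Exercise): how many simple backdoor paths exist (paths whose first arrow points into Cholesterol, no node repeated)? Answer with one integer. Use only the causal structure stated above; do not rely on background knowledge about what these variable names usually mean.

A backdoor path from Cholesterol to Exercise is any simple undirected path whose first edge points into Cholesterol (i.e. leaves Cholesterol via a parent).
Parents of Cholesterol: {AlcoholUse, Smoking}.
Enumerating:
  P1: Cholesterol <- Smoking -> AlcoholUse -> Exercise
  P2: Cholesterol <- AlcoholUse -> Exercise
That exhausts the simple backdoor paths. Count: 2.

2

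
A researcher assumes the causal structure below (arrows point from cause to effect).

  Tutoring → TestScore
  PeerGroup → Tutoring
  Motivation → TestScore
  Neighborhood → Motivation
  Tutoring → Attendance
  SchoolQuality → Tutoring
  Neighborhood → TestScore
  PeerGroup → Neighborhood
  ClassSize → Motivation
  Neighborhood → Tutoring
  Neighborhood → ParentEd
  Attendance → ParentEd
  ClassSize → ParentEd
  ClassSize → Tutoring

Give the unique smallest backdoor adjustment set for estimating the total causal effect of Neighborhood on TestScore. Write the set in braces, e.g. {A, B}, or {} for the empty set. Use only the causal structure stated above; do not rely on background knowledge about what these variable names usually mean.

Variables eligible for adjustment (non-descendants of Neighborhood, excluding Neighborhood and TestScore): {ClassSize, PeerGroup, SchoolQuality}.
Backdoor paths from Neighborhood to TestScore:
  P1: Neighborhood <- PeerGroup -> Tutoring <- ClassSize -> Motivation -> TestScore
  P2: Neighborhood <- PeerGroup -> Tutoring -> Attendance -> ParentEd <- ClassSize -> Motivation -> TestScore
  P3: Neighborhood <- PeerGroup -> Tutoring -> TestScore
The empty set is not sufficient: P3 (Neighborhood <- PeerGroup -> Tutoring -> TestScore) has no collider blocking it and no conditioned non-collider, so it is open.
Try {PeerGroup}:
  P1: blocked at fork node PeerGroup ∈ conditioning set.
  P2: blocked at fork node PeerGroup ∈ conditioning set.
  P3: blocked at fork node PeerGroup ∈ conditioning set.
{PeerGroup} contains no descendant of Neighborhood and blocks every backdoor path.
No other singleton works — e.g. {SchoolQuality} leaves P3 open — so {PeerGroup} is the unique smallest valid adjustment set.

{PeerGroup}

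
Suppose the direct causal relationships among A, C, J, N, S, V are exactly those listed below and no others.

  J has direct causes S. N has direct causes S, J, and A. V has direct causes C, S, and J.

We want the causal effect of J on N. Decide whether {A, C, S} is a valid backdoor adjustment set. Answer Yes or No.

Yes

Backdoor paths from J to N (paths whose first edge points into J):
  P1: J <- S -> N
Condition 1 (no descendant of J in the set): holds — descendants of J are {N, V}; none are in {A, C, S}.
Condition 2 (every backdoor path blocked by {A, C, S}):
  P1: blocked at fork node S ∈ conditioning set.
{A, C, S} satisfies the backdoor criterion.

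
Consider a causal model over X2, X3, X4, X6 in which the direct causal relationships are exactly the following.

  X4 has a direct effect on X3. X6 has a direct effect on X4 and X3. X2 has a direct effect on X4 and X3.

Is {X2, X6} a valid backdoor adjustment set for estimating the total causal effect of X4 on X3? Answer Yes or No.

Yes

Backdoor paths from X4 to X3 (paths whose first edge points into X4):
  P1: X4 <- X6 -> X3
  P2: X4 <- X2 -> X3
Condition 1 (no descendant of X4 in the set): holds — descendants of X4 are {X3}; none are in {X2, X6}.
Condition 2 (every backdoor path blocked by {X2, X6}):
  P1: blocked at fork node X6 ∈ conditioning set.
  P2: blocked at fork node X2 ∈ conditioning set.
{X2, X6} satisfies the backdoor criterion.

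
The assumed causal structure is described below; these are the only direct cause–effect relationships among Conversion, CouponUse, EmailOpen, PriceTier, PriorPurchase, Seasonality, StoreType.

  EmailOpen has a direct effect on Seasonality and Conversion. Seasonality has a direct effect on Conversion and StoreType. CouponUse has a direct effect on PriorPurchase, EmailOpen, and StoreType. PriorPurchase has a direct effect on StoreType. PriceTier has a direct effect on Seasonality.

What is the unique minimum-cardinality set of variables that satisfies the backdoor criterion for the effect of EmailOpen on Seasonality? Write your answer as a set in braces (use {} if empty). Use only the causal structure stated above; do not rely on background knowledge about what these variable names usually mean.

Variables eligible for adjustment (non-descendants of EmailOpen, excluding EmailOpen and Seasonality): {CouponUse, PriceTier, PriorPurchase}.
Backdoor paths from EmailOpen to Seasonality:
  P1: EmailOpen <- CouponUse -> PriorPurchase -> StoreType <- Seasonality
  P2: EmailOpen <- CouponUse -> StoreType <- Seasonality
Each backdoor path contains an unconditioned collider, so every path is already blocked with the empty conditioning set:
  P1: blocked at collider StoreType (neither it nor any descendant is in the conditioning set).
  P2: blocked at collider StoreType (neither it nor any descendant is in the conditioning set).
The empty set is therefore the unique smallest valid set.

{}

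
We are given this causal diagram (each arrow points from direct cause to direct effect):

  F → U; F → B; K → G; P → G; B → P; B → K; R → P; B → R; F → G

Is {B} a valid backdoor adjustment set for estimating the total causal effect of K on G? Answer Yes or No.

Yes

Backdoor paths from K to G (paths whose first edge points into K):
  P1: K <- B <- F -> G
  P2: K <- B -> R -> P -> G
  P3: K <- B -> P -> G
Condition 1 (no descendant of K in the set): holds — descendants of K are {G}; none are in {B}.
Condition 2 (every backdoor path blocked by {B}):
  P1: blocked at chain node B ∈ conditioning set.
  P2: blocked at fork node B ∈ conditioning set.
  P3: blocked at fork node B ∈ conditioning set.
{B} satisfies the backdoor criterion.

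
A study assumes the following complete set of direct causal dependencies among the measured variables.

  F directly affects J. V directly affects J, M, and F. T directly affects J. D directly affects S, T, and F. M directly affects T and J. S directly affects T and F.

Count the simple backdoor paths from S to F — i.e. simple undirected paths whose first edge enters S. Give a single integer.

A backdoor path from S to F is any simple undirected path whose first edge points into S (i.e. leaves S via a parent).
Parents of S: {D}.
Enumerating:
  P1: S <- D -> F
  P2: S <- D -> T <- M <- V -> F
  P3: S <- D -> T <- M <- V -> J <- F
  P4: S <- D -> T <- M -> J <- V -> F
  P5: S <- D -> T <- M -> J <- F
  P6: S <- D -> T -> J <- V -> F
  P7: S <- D -> T -> J <- M <- V -> F
  P8: S <- D -> T -> J <- F
That exhausts the simple backdoor paths. Count: 8.

8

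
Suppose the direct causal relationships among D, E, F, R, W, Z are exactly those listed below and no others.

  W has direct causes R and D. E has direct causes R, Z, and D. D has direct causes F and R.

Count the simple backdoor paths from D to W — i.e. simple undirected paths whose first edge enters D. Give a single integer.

A backdoor path from D to W is any simple undirected path whose first edge points into D (i.e. leaves D via a parent).
Parents of D: {F, R}.
Enumerating:
  P1: D <- R -> W
That exhausts the simple backdoor paths. Count: 1.

1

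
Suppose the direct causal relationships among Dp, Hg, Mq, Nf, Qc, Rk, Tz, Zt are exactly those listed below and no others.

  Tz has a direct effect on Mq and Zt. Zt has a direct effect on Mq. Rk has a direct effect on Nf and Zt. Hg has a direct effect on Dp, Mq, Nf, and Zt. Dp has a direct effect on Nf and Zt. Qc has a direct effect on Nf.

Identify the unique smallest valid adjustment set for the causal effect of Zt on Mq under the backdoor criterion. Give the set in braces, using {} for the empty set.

{Hg, Tz}

Variables eligible for adjustment (non-descendants of Zt, excluding Zt and Mq): {Dp, Hg, Nf, Qc, Rk, Tz}.
Backdoor paths from Zt to Mq:
  P1: Zt <- Rk -> Nf <- Hg -> Mq
  P2: Zt <- Rk -> Nf <- Dp <- Hg -> Mq
  P3: Zt <- Tz -> Mq
  P4: Zt <- Hg -> Mq
  P5: Zt <- Dp <- Hg -> Mq
  P6: Zt <- Dp -> Nf <- Hg -> Mq
The empty set is not sufficient: P3 (Zt <- Tz -> Mq) has no collider blocking it and no conditioned non-collider, so it is open.
Try {Hg, Tz}:
  P1: blocked at collider Nf (neither it nor any descendant is in the conditioning set).
  P2: blocked at collider Nf (neither it nor any descendant is in the conditioning set).
  P3: blocked at fork node Tz ∈ conditioning set.
  P4: blocked at fork node Hg ∈ conditioning set.
  P5: blocked at fork node Hg ∈ conditioning set.
  P6: blocked at collider Nf (neither it nor any descendant is in the conditioning set).
{Hg, Tz} contains no descendant of Zt and blocks every backdoor path.
Every element of {Hg, Tz} is needed (dropping Hg leaves P4 open; dropping Tz leaves P3 open), so no proper subset is valid.
Among all size-2 subsets of the eligible variables, only {Hg, Tz} blocks every backdoor path, so it is the unique smallest valid adjustment set.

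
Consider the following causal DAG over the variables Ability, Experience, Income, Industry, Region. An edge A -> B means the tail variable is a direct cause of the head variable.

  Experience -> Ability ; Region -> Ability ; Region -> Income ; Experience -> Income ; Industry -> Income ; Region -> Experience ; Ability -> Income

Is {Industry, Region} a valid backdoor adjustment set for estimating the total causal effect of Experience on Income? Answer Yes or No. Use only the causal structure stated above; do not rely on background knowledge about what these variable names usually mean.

Backdoor paths from Experience to Income (paths whose first edge points into Experience):
  P1: Experience <- Region -> Ability -> Income
  P2: Experience <- Region -> Income
Condition 1 (no descendant of Experience in the set): holds — descendants of Experience are {Ability, Income}; none are in {Industry, Region}.
Condition 2 (every backdoor path blocked by {Industry, Region}):
  P1: blocked at fork node Region ∈ conditioning set.
  P2: blocked at fork node Region ∈ conditioning set.
{Industry, Region} satisfies the backdoor criterion.

Yes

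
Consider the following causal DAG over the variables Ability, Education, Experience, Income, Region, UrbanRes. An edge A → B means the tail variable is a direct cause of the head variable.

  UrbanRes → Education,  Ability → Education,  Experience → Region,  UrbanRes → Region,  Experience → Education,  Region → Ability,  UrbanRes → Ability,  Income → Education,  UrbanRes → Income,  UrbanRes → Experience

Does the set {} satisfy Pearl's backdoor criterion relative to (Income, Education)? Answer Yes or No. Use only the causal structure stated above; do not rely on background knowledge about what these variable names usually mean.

No

Backdoor paths from Income to Education (paths whose first edge points into Income):
  P1: Income <- UrbanRes -> Experience -> Region -> Ability -> Education
  P2: Income <- UrbanRes -> Experience -> Education
  P3: Income <- UrbanRes -> Region <- Experience -> Education
  P4: Income <- UrbanRes -> Region -> Ability -> Education
  P5: Income <- UrbanRes -> Ability <- Region <- Experience -> Education
  P6: Income <- UrbanRes -> Ability -> Education
  P7: Income <- UrbanRes -> Education
Condition 1 (no descendant of Income in the set): holds — descendants of Income are {Education}; none are in {}.
Condition 2 (every backdoor path blocked by {}):
  P1: open — no interior node is in the conditioning set.
  P2: open — no interior node is in the conditioning set.
  P3: blocked at collider Region (neither it nor any descendant is in the conditioning set).
  P4: open — no interior node is in the conditioning set.
  P5: blocked at collider Ability (neither it nor any descendant is in the conditioning set).
  P6: open — no interior node is in the conditioning set.
  P7: open — no interior node is in the conditioning set.
{} does not satisfy the backdoor criterion.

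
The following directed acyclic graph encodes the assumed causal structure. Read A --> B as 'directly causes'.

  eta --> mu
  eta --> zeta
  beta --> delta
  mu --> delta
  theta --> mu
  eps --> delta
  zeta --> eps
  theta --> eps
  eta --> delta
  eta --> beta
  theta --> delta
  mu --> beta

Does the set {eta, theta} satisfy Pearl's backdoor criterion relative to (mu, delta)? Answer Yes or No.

Backdoor paths from mu to delta (paths whose first edge points into mu):
  P1: mu <- theta -> eps <- zeta <- eta -> beta -> delta
  P2: mu <- theta -> eps <- zeta <- eta -> delta
  P3: mu <- theta -> eps -> delta
  P4: mu <- theta -> delta
  P5: mu <- eta -> zeta -> eps <- theta -> delta
  P6: mu <- eta -> zeta -> eps -> delta
  P7: mu <- eta -> beta -> delta
  P8: mu <- eta -> delta
Condition 1 (no descendant of mu in the set): holds — descendants of mu are {beta, delta}; none are in {eta, theta}.
Condition 2 (every backdoor path blocked by {eta, theta}):
  P1: blocked at fork node theta ∈ conditioning set.
  P2: blocked at fork node theta ∈ conditioning set.
  P3: blocked at fork node theta ∈ conditioning set.
  P4: blocked at fork node theta ∈ conditioning set.
  P5: blocked at fork node eta ∈ conditioning set.
  P6: blocked at fork node eta ∈ conditioning set.
  P7: blocked at fork node eta ∈ conditioning set.
  P8: blocked at fork node eta ∈ conditioning set.
{eta, theta} satisfies the backdoor criterion.

Yes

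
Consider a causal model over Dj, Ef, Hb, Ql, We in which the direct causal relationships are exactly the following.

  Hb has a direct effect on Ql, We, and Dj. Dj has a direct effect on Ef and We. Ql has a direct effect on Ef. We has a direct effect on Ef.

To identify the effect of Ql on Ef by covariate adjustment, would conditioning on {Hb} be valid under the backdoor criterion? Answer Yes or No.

Yes

Backdoor paths from Ql to Ef (paths whose first edge points into Ql):
  P1: Ql <- Hb -> Dj -> We -> Ef
  P2: Ql <- Hb -> Dj -> Ef
  P3: Ql <- Hb -> We <- Dj -> Ef
  P4: Ql <- Hb -> We -> Ef
Condition 1 (no descendant of Ql in the set): holds — descendants of Ql are {Ef}; none are in {Hb}.
Condition 2 (every backdoor path blocked by {Hb}):
  P1: blocked at fork node Hb ∈ conditioning set.
  P2: blocked at fork node Hb ∈ conditioning set.
  P3: blocked at fork node Hb ∈ conditioning set.
  P4: blocked at fork node Hb ∈ conditioning set.
{Hb} satisfies the backdoor criterion.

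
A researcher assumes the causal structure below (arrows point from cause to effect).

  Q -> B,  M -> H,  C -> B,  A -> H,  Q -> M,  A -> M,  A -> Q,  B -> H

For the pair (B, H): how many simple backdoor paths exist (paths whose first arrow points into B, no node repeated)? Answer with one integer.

A backdoor path from B to H is any simple undirected path whose first edge points into B (i.e. leaves B via a parent).
Parents of B: {C, Q}.
Enumerating:
  P1: B <- Q <- A -> M -> H
  P2: B <- Q <- A -> H
  P3: B <- Q -> M <- A -> H
  P4: B <- Q -> M -> H
That exhausts the simple backdoor paths. Count: 4.

4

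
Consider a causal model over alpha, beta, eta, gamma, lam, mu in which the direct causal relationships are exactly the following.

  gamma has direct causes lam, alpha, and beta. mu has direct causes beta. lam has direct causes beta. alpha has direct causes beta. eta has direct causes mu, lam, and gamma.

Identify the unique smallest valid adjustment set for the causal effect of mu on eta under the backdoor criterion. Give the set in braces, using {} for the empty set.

Variables eligible for adjustment (non-descendants of mu, excluding mu and eta): {alpha, beta, gamma, lam}.
Backdoor paths from mu to eta:
  P1: mu <- beta -> alpha -> gamma <- lam -> eta
  P2: mu <- beta -> alpha -> gamma -> eta
  P3: mu <- beta -> lam -> gamma -> eta
  P4: mu <- beta -> lam -> eta
  P5: mu <- beta -> gamma <- lam -> eta
  P6: mu <- beta -> gamma -> eta
The empty set is not sufficient: P2 (mu <- beta -> alpha -> gamma -> eta) has no collider blocking it and no conditioned non-collider, so it is open.
Try {beta}:
  P1: blocked at fork node beta ∈ conditioning set.
  P2: blocked at fork node beta ∈ conditioning set.
  P3: blocked at fork node beta ∈ conditioning set.
  P4: blocked at fork node beta ∈ conditioning set.
  P5: blocked at fork node beta ∈ conditioning set.
  P6: blocked at fork node beta ∈ conditioning set.
{beta} contains no descendant of mu and blocks every backdoor path.
No other singleton works — e.g. {alpha} leaves P3 open — so {beta} is the unique smallest valid adjustment set.

{beta}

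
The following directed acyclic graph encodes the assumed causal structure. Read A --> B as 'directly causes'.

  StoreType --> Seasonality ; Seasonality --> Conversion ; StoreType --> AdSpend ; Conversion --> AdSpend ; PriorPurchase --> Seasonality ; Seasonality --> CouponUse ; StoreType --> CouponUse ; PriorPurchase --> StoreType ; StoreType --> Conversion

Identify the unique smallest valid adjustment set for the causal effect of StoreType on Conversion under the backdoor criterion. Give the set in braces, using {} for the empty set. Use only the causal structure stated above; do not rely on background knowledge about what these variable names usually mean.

Variables eligible for adjustment (non-descendants of StoreType, excluding StoreType and Conversion): {PriorPurchase}.
Backdoor paths from StoreType to Conversion:
  P1: StoreType <- PriorPurchase -> Seasonality -> Conversion
The empty set is not sufficient: P1 (StoreType <- PriorPurchase -> Seasonality -> Conversion) has no collider blocking it and no conditioned non-collider, so it is open.
Try {PriorPurchase}:
  P1: blocked at fork node PriorPurchase ∈ conditioning set.
{PriorPurchase} contains no descendant of StoreType and blocks every backdoor path.
{PriorPurchase} is the unique smallest valid adjustment set.

{PriorPurchase}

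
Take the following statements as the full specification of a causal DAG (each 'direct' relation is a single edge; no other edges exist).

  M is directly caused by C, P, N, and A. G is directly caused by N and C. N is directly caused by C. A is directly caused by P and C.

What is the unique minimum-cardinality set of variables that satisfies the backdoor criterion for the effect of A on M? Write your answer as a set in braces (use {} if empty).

{C, P}

Variables eligible for adjustment (non-descendants of A, excluding A and M): {C, G, N, P}.
Backdoor paths from A to M:
  P1: A <- C -> N -> M
  P2: A <- C -> M
  P3: A <- C -> G <- N -> M
  P4: A <- P -> M
The empty set is not sufficient: P1 (A <- C -> N -> M) has no collider blocking it and no conditioned non-collider, so it is open.
Try {C, P}:
  P1: blocked at fork node C ∈ conditioning set.
  P2: blocked at fork node C ∈ conditioning set.
  P3: blocked at fork node C ∈ conditioning set.
  P4: blocked at fork node P ∈ conditioning set.
{C, P} contains no descendant of A and blocks every backdoor path.
Every element of {C, P} is needed (dropping C leaves P1 open; dropping P leaves P4 open), so no proper subset is valid.
Among all size-2 subsets of the eligible variables, only {C, P} blocks every backdoor path, so it is the unique smallest valid adjustment set.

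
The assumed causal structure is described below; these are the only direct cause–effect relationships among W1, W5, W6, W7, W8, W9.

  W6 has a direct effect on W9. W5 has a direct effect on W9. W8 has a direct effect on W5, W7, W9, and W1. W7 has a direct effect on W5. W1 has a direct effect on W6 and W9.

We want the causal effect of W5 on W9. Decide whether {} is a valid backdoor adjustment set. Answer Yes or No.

Backdoor paths from W5 to W9 (paths whose first edge points into W5):
  P1: W5 <- W8 -> W1 -> W6 -> W9
  P2: W5 <- W8 -> W1 -> W9
  P3: W5 <- W8 -> W9
  P4: W5 <- W7 <- W8 -> W1 -> W6 -> W9
  P5: W5 <- W7 <- W8 -> W1 -> W9
  P6: W5 <- W7 <- W8 -> W9
Condition 1 (no descendant of W5 in the set): holds — descendants of W5 are {W9}; none are in {}.
Condition 2 (every backdoor path blocked by {}):
  P1: open — no interior node is in the conditioning set.
  P2: open — no interior node is in the conditioning set.
  P3: open — no interior node is in the conditioning set.
  P4: open — no interior node is in the conditioning set.
  P5: open — no interior node is in the conditioning set.
  P6: open — no interior node is in the conditioning set.
{} does not satisfy the backdoor criterion.

No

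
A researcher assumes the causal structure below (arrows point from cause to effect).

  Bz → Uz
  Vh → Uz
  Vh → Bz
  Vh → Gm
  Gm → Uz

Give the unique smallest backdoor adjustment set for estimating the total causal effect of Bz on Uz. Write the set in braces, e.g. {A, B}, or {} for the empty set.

{Vh}

Variables eligible for adjustment (non-descendants of Bz, excluding Bz and Uz): {Gm, Vh}.
Backdoor paths from Bz to Uz:
  P1: Bz <- Vh -> Gm -> Uz
  P2: Bz <- Vh -> Uz
The empty set is not sufficient: P1 (Bz <- Vh -> Gm -> Uz) has no collider blocking it and no conditioned non-collider, so it is open.
Try {Vh}:
  P1: blocked at fork node Vh ∈ conditioning set.
  P2: blocked at fork node Vh ∈ conditioning set.
{Vh} contains no descendant of Bz and blocks every backdoor path.
No other singleton works — e.g. {Gm} leaves P2 open — so {Vh} is the unique smallest valid adjustment set.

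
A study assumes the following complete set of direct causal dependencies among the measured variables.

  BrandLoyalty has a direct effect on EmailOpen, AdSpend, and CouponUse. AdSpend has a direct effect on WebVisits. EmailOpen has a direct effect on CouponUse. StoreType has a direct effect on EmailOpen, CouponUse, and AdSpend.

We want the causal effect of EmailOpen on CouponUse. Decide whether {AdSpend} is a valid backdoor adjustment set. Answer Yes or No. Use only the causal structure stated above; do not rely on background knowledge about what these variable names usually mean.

Backdoor paths from EmailOpen to CouponUse (paths whose first edge points into EmailOpen):
  P1: EmailOpen <- StoreType -> AdSpend <- BrandLoyalty -> CouponUse
  P2: EmailOpen <- StoreType -> CouponUse
  P3: EmailOpen <- BrandLoyalty -> AdSpend <- StoreType -> CouponUse
  P4: EmailOpen <- BrandLoyalty -> CouponUse
Condition 1 (no descendant of EmailOpen in the set): holds — descendants of EmailOpen are {CouponUse}; none are in {AdSpend}.
Condition 2 (every backdoor path blocked by {AdSpend}):
  P1: open — collider(s) AdSpend are conditioned on (or have a conditioned descendant) and no non-collider on the path is in the set.
  P2: open — no interior node is in the conditioning set.
  P3: open — collider(s) AdSpend are conditioned on (or have a conditioned descendant) and no non-collider on the path is in the set.
  P4: open — no interior node is in the conditioning set.
{AdSpend} does not satisfy the backdoor criterion.

No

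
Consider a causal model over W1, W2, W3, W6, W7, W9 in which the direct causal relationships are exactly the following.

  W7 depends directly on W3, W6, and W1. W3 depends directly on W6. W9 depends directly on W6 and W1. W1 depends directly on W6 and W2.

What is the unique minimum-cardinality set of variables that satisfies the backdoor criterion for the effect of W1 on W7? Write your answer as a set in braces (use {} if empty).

Variables eligible for adjustment (non-descendants of W1, excluding W1 and W7): {W2, W3, W6}.
Backdoor paths from W1 to W7:
  P1: W1 <- W6 -> W3 -> W7
  P2: W1 <- W6 -> W7
The empty set is not sufficient: P1 (W1 <- W6 -> W3 -> W7) has no collider blocking it and no conditioned non-collider, so it is open.
Try {W6}:
  P1: blocked at fork node W6 ∈ conditioning set.
  P2: blocked at fork node W6 ∈ conditioning set.
{W6} contains no descendant of W1 and blocks every backdoor path.
No other singleton works — e.g. {W3} leaves P2 open — so {W6} is the unique smallest valid adjustment set.

{W6}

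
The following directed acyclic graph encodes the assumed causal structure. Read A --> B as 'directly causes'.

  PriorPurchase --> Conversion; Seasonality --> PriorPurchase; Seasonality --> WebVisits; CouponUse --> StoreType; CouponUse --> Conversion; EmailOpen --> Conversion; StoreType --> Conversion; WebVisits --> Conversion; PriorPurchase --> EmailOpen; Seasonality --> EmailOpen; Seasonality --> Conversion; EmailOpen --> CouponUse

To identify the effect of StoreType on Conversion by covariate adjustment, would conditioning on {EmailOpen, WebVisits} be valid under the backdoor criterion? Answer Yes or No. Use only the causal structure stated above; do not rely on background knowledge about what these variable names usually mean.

Backdoor paths from StoreType to Conversion (paths whose first edge points into StoreType):
  P1: StoreType <- CouponUse <- EmailOpen <- Seasonality -> PriorPurchase -> Conversion
  P2: StoreType <- CouponUse <- EmailOpen <- Seasonality -> WebVisits -> Conversion
  P3: StoreType <- CouponUse <- EmailOpen <- Seasonality -> Conversion
  P4: StoreType <- CouponUse <- EmailOpen <- PriorPurchase <- Seasonality -> WebVisits -> Conversion
  P5: StoreType <- CouponUse <- EmailOpen <- PriorPurchase <- Seasonality -> Conversion
  P6: StoreType <- CouponUse <- EmailOpen <- PriorPurchase -> Conversion
  P7: StoreType <- CouponUse <- EmailOpen -> Conversion
  P8: StoreType <- CouponUse -> Conversion
Condition 1 (no descendant of StoreType in the set): holds — descendants of StoreType are {Conversion}; none are in {EmailOpen, WebVisits}.
Condition 2 (every backdoor path blocked by {EmailOpen, WebVisits}):
  P1: blocked at chain node EmailOpen ∈ conditioning set.
  P2: blocked at chain node EmailOpen ∈ conditioning set.
  P3: blocked at chain node EmailOpen ∈ conditioning set.
  P4: blocked at chain node EmailOpen ∈ conditioning set.
  P5: blocked at chain node EmailOpen ∈ conditioning set.
  P6: blocked at chain node EmailOpen ∈ conditioning set.
  P7: blocked at fork node EmailOpen ∈ conditioning set.
  P8: open — no interior node is in the conditioning set.
{EmailOpen, WebVisits} does not satisfy the backdoor criterion.

No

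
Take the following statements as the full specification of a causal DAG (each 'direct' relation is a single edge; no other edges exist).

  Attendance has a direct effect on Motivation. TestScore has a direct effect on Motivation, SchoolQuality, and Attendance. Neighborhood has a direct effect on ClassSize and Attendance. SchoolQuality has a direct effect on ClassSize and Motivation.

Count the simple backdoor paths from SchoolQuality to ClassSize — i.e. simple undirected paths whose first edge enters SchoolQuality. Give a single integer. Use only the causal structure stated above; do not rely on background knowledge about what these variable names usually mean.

2

A backdoor path from SchoolQuality to ClassSize is any simple undirected path whose first edge points into SchoolQuality (i.e. leaves SchoolQuality via a parent).
Parents of SchoolQuality: {TestScore}.
Enumerating:
  P1: SchoolQuality <- TestScore -> Attendance <- Neighborhood -> ClassSize
  P2: SchoolQuality <- TestScore -> Motivation <- Attendance <- Neighborhood -> ClassSize
That exhausts the simple backdoor paths. Count: 2.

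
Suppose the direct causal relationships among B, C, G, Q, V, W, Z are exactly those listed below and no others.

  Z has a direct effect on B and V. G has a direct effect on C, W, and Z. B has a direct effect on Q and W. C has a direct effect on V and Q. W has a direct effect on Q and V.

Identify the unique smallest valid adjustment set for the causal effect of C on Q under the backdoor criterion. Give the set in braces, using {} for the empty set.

Variables eligible for adjustment (non-descendants of C, excluding C and Q): {B, G, W, Z}.
Backdoor paths from C to Q:
  P1: C <- G -> Z -> B -> W -> Q
  P2: C <- G -> Z -> B -> Q
  P3: C <- G -> Z -> V <- W <- B -> Q
  P4: C <- G -> Z -> V <- W -> Q
  P5: C <- G -> W <- B -> Q
  P6: C <- G -> W -> V <- Z -> B -> Q
  P7: C <- G -> W -> Q
The empty set is not sufficient: P1 (C <- G -> Z -> B -> W -> Q) has no collider blocking it and no conditioned non-collider, so it is open.
Try {G}:
  P1: blocked at fork node G ∈ conditioning set.
  P2: blocked at fork node G ∈ conditioning set.
  P3: blocked at fork node G ∈ conditioning set.
  P4: blocked at fork node G ∈ conditioning set.
  P5: blocked at fork node G ∈ conditioning set.
  P6: blocked at fork node G ∈ conditioning set.
  P7: blocked at fork node G ∈ conditioning set.
{G} contains no descendant of C and blocks every backdoor path.
No other singleton works — e.g. {Z} leaves P7 open — so {G} is the unique smallest valid adjustment set.

{G}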